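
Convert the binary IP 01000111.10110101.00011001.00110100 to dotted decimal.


01000111 = 71
10110101 = 181
00011001 = 25
00110100 = 52
IP: 71.181.25.52


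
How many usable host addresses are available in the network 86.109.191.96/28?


Host bits = 32 - 28 = 4
Total addresses = 2^4 = 16
Usable = total - 2 (network and broadcast)
Usable hosts: 14


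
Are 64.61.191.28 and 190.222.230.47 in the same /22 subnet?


Mask: 255.255.252.0
64.61.191.28 AND mask = 64.61.188.0
190.222.230.47 AND mask = 190.222.228.0
No, different subnets (64.61.188.0 vs 190.222.228.0)


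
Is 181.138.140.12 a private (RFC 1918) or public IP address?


RFC 1918 private ranges:
  10.0.0.0/8 (10.0.0.0 - 10.255.255.255)
  172.16.0.0/12 (172.16.0.0 - 172.31.255.255)
  192.168.0.0/16 (192.168.0.0 - 192.168.255.255)
Public (not in any RFC 1918 range)


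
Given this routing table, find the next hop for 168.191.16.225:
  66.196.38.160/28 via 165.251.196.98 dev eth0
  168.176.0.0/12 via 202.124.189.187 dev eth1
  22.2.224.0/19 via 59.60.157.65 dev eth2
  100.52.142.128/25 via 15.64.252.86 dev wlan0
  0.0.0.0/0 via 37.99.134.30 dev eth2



Longest prefix match for 168.191.16.225:
  /28 66.196.38.160: no
  /12 168.176.0.0: MATCH
  /19 22.2.224.0: no
  /25 100.52.142.128: no
  /0 0.0.0.0: MATCH
Selected: next-hop 202.124.189.187 via eth1 (matched /12)


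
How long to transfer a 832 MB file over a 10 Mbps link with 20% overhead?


Effective throughput = 10 * (1 - 20/100) = 8 Mbps
File size in Mb = 832 * 8 = 6656 Mb
Time = 6656 / 8
Time = 832 seconds


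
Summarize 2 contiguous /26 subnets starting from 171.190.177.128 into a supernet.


Original prefix: /26
Number of subnets: 2 = 2^1
New prefix = 26 - 1 = 25
Supernet: 171.190.177.128/25


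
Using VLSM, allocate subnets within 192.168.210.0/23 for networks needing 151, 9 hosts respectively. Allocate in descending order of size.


151 hosts -> /24 (254 usable): 192.168.210.0/24
9 hosts -> /28 (14 usable): 192.168.211.0/28
Allocation: 192.168.210.0/24 (151 hosts, 254 usable); 192.168.211.0/28 (9 hosts, 14 usable)


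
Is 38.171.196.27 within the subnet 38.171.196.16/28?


Subnet network: 38.171.196.16
Test IP AND mask: 38.171.196.16
Yes, 38.171.196.27 is in 38.171.196.16/28


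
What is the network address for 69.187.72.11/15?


IP:   01000101.10111011.01001000.00001011
Mask: 11111111.11111110.00000000.00000000
AND operation:
Net:  01000101.10111010.00000000.00000000
Network: 69.186.0.0/15


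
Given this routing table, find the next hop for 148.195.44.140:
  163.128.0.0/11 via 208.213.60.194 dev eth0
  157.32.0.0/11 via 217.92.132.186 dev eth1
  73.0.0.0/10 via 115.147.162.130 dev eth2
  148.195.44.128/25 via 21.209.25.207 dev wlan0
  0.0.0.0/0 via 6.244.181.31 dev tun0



Longest prefix match for 148.195.44.140:
  /11 163.128.0.0: no
  /11 157.32.0.0: no
  /10 73.0.0.0: no
  /25 148.195.44.128: MATCH
  /0 0.0.0.0: MATCH
Selected: next-hop 21.209.25.207 via wlan0 (matched /25)


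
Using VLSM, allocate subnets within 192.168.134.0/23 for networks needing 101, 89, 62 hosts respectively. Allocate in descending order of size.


101 hosts -> /25 (126 usable): 192.168.134.0/25
89 hosts -> /25 (126 usable): 192.168.134.128/25
62 hosts -> /26 (62 usable): 192.168.135.0/26
Allocation: 192.168.134.0/25 (101 hosts, 126 usable); 192.168.134.128/25 (89 hosts, 126 usable); 192.168.135.0/26 (62 hosts, 62 usable)


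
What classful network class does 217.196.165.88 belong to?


First octet: 217
Binary: 11011001
110xxxxx -> Class C (192-223)
Class C, default mask 255.255.255.0 (/24)


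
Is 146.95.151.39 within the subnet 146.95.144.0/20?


Subnet network: 146.95.144.0
Test IP AND mask: 146.95.144.0
Yes, 146.95.151.39 is in 146.95.144.0/20


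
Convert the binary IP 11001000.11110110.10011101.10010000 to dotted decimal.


11001000 = 200
11110110 = 246
10011101 = 157
10010000 = 144
IP: 200.246.157.144


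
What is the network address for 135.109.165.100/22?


IP:   10000111.01101101.10100101.01100100
Mask: 11111111.11111111.11111100.00000000
AND operation:
Net:  10000111.01101101.10100100.00000000
Network: 135.109.164.0/22


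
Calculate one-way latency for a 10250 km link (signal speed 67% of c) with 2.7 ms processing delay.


Speed = 0.67 * 3e5 km/s = 201000 km/s
Propagation delay = 10250 / 201000 = 0.051 s = 50.995 ms
Processing delay = 2.7 ms
Total one-way latency = 53.695 ms


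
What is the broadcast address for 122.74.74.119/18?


Network: 122.74.64.0/18
Host bits = 14
Set all host bits to 1:
Broadcast: 122.74.127.255


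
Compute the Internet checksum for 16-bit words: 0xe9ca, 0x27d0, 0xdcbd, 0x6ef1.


Sum all words (with carry folding):
+ 0xe9ca = 0xe9ca
+ 0x27d0 = 0x119b
+ 0xdcbd = 0xee58
+ 0x6ef1 = 0x5d4a
One's complement: ~0x5d4a
Checksum = 0xa2b5


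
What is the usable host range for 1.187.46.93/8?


Network: 1.0.0.0
Broadcast: 1.255.255.255
First usable = network + 1
Last usable = broadcast - 1
Range: 1.0.0.1 to 1.255.255.254


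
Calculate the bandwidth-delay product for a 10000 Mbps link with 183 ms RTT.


BDP = bandwidth * RTT
= 10000 Mbps * 183 ms
= 10000 * 1e6 * 183 / 1000 bits
= 1830000000 bits
= 228750000 bytes
= 223388.6719 KB
BDP = 1830000000 bits (228750000 bytes)


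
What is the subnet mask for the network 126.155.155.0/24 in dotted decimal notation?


/24 means 24 network bits, 8 host bits
Binary: 11111111111111111111111100000000
Mask: 255.255.255.0


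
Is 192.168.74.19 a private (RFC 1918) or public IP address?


RFC 1918 private ranges:
  10.0.0.0/8 (10.0.0.0 - 10.255.255.255)
  172.16.0.0/12 (172.16.0.0 - 172.31.255.255)
  192.168.0.0/16 (192.168.0.0 - 192.168.255.255)
Private (in 192.168.0.0/16)


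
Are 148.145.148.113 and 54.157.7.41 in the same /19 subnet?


Mask: 255.255.224.0
148.145.148.113 AND mask = 148.145.128.0
54.157.7.41 AND mask = 54.157.0.0
No, different subnets (148.145.128.0 vs 54.157.0.0)


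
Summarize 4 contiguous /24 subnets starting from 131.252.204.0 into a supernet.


Original prefix: /24
Number of subnets: 4 = 2^2
New prefix = 24 - 2 = 22
Supernet: 131.252.204.0/22


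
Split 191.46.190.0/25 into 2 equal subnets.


New prefix = 25 + 1 = 26
Each subnet has 64 addresses
  191.46.190.0/26
  191.46.190.64/26
Subnets: 191.46.190.0/26, 191.46.190.64/26


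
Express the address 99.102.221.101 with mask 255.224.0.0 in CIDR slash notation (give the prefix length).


Binary: 11111111.11100000.00000000.00000000
Count leading 1s
Prefix: /11


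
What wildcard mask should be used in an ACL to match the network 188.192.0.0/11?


Subnet mask: 255.224.0.0
Wildcard = 255.255.255.255 - subnet mask
255 - 255 = 0
255 - 224 = 31
255 - 0 = 255
255 - 0 = 255
Wildcard: 0.31.255.255


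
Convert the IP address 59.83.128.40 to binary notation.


59 = 00111011
83 = 01010011
128 = 10000000
40 = 00101000
Binary: 00111011.01010011.10000000.00101000


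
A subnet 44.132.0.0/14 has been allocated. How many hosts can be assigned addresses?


Host bits = 32 - 14 = 18
Total addresses = 2^18 = 262144
Usable = total - 2 (network and broadcast)
Usable hosts: 262142


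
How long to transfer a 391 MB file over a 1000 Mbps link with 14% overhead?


Effective throughput = 1000 * (1 - 14/100) = 860 Mbps
File size in Mb = 391 * 8 = 3128 Mb
Time = 3128 / 860
Time = 3.6372 seconds


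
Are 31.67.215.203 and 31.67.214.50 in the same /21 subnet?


Mask: 255.255.248.0
31.67.215.203 AND mask = 31.67.208.0
31.67.214.50 AND mask = 31.67.208.0
Yes, same subnet (31.67.208.0)


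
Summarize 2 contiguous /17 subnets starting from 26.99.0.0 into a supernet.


Original prefix: /17
Number of subnets: 2 = 2^1
New prefix = 17 - 1 = 16
Supernet: 26.99.0.0/16


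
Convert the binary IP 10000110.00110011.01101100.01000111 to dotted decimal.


10000110 = 134
00110011 = 51
01101100 = 108
01000111 = 71
IP: 134.51.108.71


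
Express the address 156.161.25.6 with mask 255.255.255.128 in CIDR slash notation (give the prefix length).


Binary: 11111111.11111111.11111111.10000000
Count leading 1s
Prefix: /25


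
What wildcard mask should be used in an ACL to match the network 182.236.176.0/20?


Subnet mask: 255.255.240.0
Wildcard = 255.255.255.255 - subnet mask
255 - 255 = 0
255 - 255 = 0
255 - 240 = 15
255 - 0 = 255
Wildcard: 0.0.15.255


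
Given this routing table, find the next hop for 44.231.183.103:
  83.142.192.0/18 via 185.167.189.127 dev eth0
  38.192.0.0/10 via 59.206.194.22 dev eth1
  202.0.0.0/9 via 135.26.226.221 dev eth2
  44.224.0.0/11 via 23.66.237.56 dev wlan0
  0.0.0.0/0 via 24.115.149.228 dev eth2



Longest prefix match for 44.231.183.103:
  /18 83.142.192.0: no
  /10 38.192.0.0: no
  /9 202.0.0.0: no
  /11 44.224.0.0: MATCH
  /0 0.0.0.0: MATCH
Selected: next-hop 23.66.237.56 via wlan0 (matched /11)


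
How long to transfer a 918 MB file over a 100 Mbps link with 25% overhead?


Effective throughput = 100 * (1 - 25/100) = 75 Mbps
File size in Mb = 918 * 8 = 7344 Mb
Time = 7344 / 75
Time = 97.92 seconds


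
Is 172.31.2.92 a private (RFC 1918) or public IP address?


RFC 1918 private ranges:
  10.0.0.0/8 (10.0.0.0 - 10.255.255.255)
  172.16.0.0/12 (172.16.0.0 - 172.31.255.255)
  192.168.0.0/16 (192.168.0.0 - 192.168.255.255)
Private (in 172.16.0.0/12)


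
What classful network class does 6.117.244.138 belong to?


First octet: 6
Binary: 00000110
0xxxxxxx -> Class A (1-126)
Class A, default mask 255.0.0.0 (/8)


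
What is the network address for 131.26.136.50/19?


IP:   10000011.00011010.10001000.00110010
Mask: 11111111.11111111.11100000.00000000
AND operation:
Net:  10000011.00011010.10000000.00000000
Network: 131.26.128.0/19


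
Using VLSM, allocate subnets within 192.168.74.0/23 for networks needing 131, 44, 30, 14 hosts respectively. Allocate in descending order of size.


131 hosts -> /24 (254 usable): 192.168.74.0/24
44 hosts -> /26 (62 usable): 192.168.75.0/26
30 hosts -> /27 (30 usable): 192.168.75.64/27
14 hosts -> /28 (14 usable): 192.168.75.96/28
Allocation: 192.168.74.0/24 (131 hosts, 254 usable); 192.168.75.0/26 (44 hosts, 62 usable); 192.168.75.64/27 (30 hosts, 30 usable); 192.168.75.96/28 (14 hosts, 14 usable)


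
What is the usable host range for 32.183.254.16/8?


Network: 32.0.0.0
Broadcast: 32.255.255.255
First usable = network + 1
Last usable = broadcast - 1
Range: 32.0.0.1 to 32.255.255.254


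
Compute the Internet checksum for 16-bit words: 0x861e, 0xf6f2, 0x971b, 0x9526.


Sum all words (with carry folding):
+ 0x861e = 0x861e
+ 0xf6f2 = 0x7d11
+ 0x971b = 0x142d
+ 0x9526 = 0xa953
One's complement: ~0xa953
Checksum = 0x56ac


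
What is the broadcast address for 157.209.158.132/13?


Network: 157.208.0.0/13
Host bits = 19
Set all host bits to 1:
Broadcast: 157.215.255.255


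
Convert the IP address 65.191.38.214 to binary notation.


65 = 01000001
191 = 10111111
38 = 00100110
214 = 11010110
Binary: 01000001.10111111.00100110.11010110


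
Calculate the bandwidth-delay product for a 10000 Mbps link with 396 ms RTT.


BDP = bandwidth * RTT
= 10000 Mbps * 396 ms
= 10000 * 1e6 * 396 / 1000 bits
= 3960000000 bits
= 495000000 bytes
= 483398.4375 KB
BDP = 3960000000 bits (495000000 bytes)


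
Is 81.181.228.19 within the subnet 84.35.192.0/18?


Subnet network: 84.35.192.0
Test IP AND mask: 81.181.192.0
No, 81.181.228.19 is not in 84.35.192.0/18


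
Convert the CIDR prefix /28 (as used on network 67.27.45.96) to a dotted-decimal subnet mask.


/28 means 28 network bits, 4 host bits
Binary: 11111111111111111111111111110000
Mask: 255.255.255.240


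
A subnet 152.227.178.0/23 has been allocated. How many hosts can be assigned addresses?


Host bits = 32 - 23 = 9
Total addresses = 2^9 = 512
Usable = total - 2 (network and broadcast)
Usable hosts: 510


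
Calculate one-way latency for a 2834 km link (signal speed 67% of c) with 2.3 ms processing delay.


Speed = 0.67 * 3e5 km/s = 201000 km/s
Propagation delay = 2834 / 201000 = 0.0141 s = 14.0995 ms
Processing delay = 2.3 ms
Total one-way latency = 16.3995 ms


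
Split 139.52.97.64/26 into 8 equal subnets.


New prefix = 26 + 3 = 29
Each subnet has 8 addresses
  139.52.97.64/29
  139.52.97.72/29
  139.52.97.80/29
  139.52.97.88/29
  139.52.97.96/29
  139.52.97.104/29
  139.52.97.112/29
  139.52.97.120/29
Subnets: 139.52.97.64/29, 139.52.97.72/29, 139.52.97.80/29, 139.52.97.88/29, 139.52.97.96/29, 139.52.97.104/29, 139.52.97.112/29, 139.52.97.120/29


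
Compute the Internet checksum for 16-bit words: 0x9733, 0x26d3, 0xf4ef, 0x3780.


Sum all words (with carry folding):
+ 0x9733 = 0x9733
+ 0x26d3 = 0xbe06
+ 0xf4ef = 0xb2f6
+ 0x3780 = 0xea76
One's complement: ~0xea76
Checksum = 0x1589


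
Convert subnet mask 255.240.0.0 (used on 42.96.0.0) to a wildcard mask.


Subnet mask: 255.240.0.0
Wildcard = 255.255.255.255 - subnet mask
255 - 255 = 0
255 - 240 = 15
255 - 0 = 255
255 - 0 = 255
Wildcard: 0.15.255.255


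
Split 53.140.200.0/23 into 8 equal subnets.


New prefix = 23 + 3 = 26
Each subnet has 64 addresses
  53.140.200.0/26
  53.140.200.64/26
  53.140.200.128/26
  53.140.200.192/26
  53.140.201.0/26
  53.140.201.64/26
  53.140.201.128/26
  53.140.201.192/26
Subnets: 53.140.200.0/26, 53.140.200.64/26, 53.140.200.128/26, 53.140.200.192/26, 53.140.201.0/26, 53.140.201.64/26, 53.140.201.128/26, 53.140.201.192/26


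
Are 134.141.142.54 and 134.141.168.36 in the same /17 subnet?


Mask: 255.255.128.0
134.141.142.54 AND mask = 134.141.128.0
134.141.168.36 AND mask = 134.141.128.0
Yes, same subnet (134.141.128.0)


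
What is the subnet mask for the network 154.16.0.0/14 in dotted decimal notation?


/14 means 14 network bits, 18 host bits
Binary: 11111111111111000000000000000000
Mask: 255.252.0.0


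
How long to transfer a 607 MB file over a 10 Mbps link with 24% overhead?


Effective throughput = 10 * (1 - 24/100) = 7.6 Mbps
File size in Mb = 607 * 8 = 4856 Mb
Time = 4856 / 7.6
Time = 638.9474 seconds


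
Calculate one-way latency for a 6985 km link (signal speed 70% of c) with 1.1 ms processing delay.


Speed = 0.7 * 3e5 km/s = 210000 km/s
Propagation delay = 6985 / 210000 = 0.0333 s = 33.2619 ms
Processing delay = 1.1 ms
Total one-way latency = 34.3619 ms


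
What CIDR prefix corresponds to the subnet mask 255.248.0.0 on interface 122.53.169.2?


Binary: 11111111.11111000.00000000.00000000
Count leading 1s
Prefix: /13


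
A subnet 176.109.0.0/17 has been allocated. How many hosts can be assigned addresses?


Host bits = 32 - 17 = 15
Total addresses = 2^15 = 32768
Usable = total - 2 (network and broadcast)
Usable hosts: 32766


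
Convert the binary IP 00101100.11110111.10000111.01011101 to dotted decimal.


00101100 = 44
11110111 = 247
10000111 = 135
01011101 = 93
IP: 44.247.135.93


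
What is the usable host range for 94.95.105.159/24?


Network: 94.95.105.0
Broadcast: 94.95.105.255
First usable = network + 1
Last usable = broadcast - 1
Range: 94.95.105.1 to 94.95.105.254


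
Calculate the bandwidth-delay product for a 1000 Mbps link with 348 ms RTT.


BDP = bandwidth * RTT
= 1000 Mbps * 348 ms
= 1000 * 1e6 * 348 / 1000 bits
= 348000000 bits
= 43500000 bytes
= 42480.4688 KB
BDP = 348000000 bits (43500000 bytes)


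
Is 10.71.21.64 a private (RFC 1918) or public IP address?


RFC 1918 private ranges:
  10.0.0.0/8 (10.0.0.0 - 10.255.255.255)
  172.16.0.0/12 (172.16.0.0 - 172.31.255.255)
  192.168.0.0/16 (192.168.0.0 - 192.168.255.255)
Private (in 10.0.0.0/8)


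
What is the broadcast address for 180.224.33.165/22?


Network: 180.224.32.0/22
Host bits = 10
Set all host bits to 1:
Broadcast: 180.224.35.255


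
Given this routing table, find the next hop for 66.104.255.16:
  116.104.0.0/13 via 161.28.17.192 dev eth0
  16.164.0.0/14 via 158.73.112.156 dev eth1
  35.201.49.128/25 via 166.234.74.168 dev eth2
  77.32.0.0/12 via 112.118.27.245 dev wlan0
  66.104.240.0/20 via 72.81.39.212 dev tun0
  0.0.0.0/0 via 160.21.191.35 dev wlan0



Longest prefix match for 66.104.255.16:
  /13 116.104.0.0: no
  /14 16.164.0.0: no
  /25 35.201.49.128: no
  /12 77.32.0.0: no
  /20 66.104.240.0: MATCH
  /0 0.0.0.0: MATCH
Selected: next-hop 72.81.39.212 via tun0 (matched /20)


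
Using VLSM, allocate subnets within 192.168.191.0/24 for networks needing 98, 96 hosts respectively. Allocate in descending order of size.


98 hosts -> /25 (126 usable): 192.168.191.0/25
96 hosts -> /25 (126 usable): 192.168.191.128/25
Allocation: 192.168.191.0/25 (98 hosts, 126 usable); 192.168.191.128/25 (96 hosts, 126 usable)


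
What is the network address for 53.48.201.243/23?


IP:   00110101.00110000.11001001.11110011
Mask: 11111111.11111111.11111110.00000000
AND operation:
Net:  00110101.00110000.11001000.00000000
Network: 53.48.200.0/23


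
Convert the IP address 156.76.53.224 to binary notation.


156 = 10011100
76 = 01001100
53 = 00110101
224 = 11100000
Binary: 10011100.01001100.00110101.11100000


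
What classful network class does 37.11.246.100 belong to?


First octet: 37
Binary: 00100101
0xxxxxxx -> Class A (1-126)
Class A, default mask 255.0.0.0 (/8)


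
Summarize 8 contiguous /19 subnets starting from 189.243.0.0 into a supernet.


Original prefix: /19
Number of subnets: 8 = 2^3
New prefix = 19 - 3 = 16
Supernet: 189.243.0.0/16


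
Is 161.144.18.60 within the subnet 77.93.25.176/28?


Subnet network: 77.93.25.176
Test IP AND mask: 161.144.18.48
No, 161.144.18.60 is not in 77.93.25.176/28


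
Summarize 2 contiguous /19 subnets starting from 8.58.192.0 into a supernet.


Original prefix: /19
Number of subnets: 2 = 2^1
New prefix = 19 - 1 = 18
Supernet: 8.58.192.0/18


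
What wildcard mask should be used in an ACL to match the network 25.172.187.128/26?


Subnet mask: 255.255.255.192
Wildcard = 255.255.255.255 - subnet mask
255 - 255 = 0
255 - 255 = 0
255 - 255 = 0
255 - 192 = 63
Wildcard: 0.0.0.63


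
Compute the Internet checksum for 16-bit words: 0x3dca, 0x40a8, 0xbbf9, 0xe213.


Sum all words (with carry folding):
+ 0x3dca = 0x3dca
+ 0x40a8 = 0x7e72
+ 0xbbf9 = 0x3a6c
+ 0xe213 = 0x1c80
One's complement: ~0x1c80
Checksum = 0xe37f


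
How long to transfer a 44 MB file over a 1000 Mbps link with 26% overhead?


Effective throughput = 1000 * (1 - 26/100) = 740 Mbps
File size in Mb = 44 * 8 = 352 Mb
Time = 352 / 740
Time = 0.4757 seconds


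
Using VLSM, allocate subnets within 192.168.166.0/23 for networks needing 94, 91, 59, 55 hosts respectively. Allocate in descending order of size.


94 hosts -> /25 (126 usable): 192.168.166.0/25
91 hosts -> /25 (126 usable): 192.168.166.128/25
59 hosts -> /26 (62 usable): 192.168.167.0/26
55 hosts -> /26 (62 usable): 192.168.167.64/26
Allocation: 192.168.166.0/25 (94 hosts, 126 usable); 192.168.166.128/25 (91 hosts, 126 usable); 192.168.167.0/26 (59 hosts, 62 usable); 192.168.167.64/26 (55 hosts, 62 usable)


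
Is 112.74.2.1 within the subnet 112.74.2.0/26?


Subnet network: 112.74.2.0
Test IP AND mask: 112.74.2.0
Yes, 112.74.2.1 is in 112.74.2.0/26


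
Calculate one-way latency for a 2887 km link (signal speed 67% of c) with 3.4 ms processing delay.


Speed = 0.67 * 3e5 km/s = 201000 km/s
Propagation delay = 2887 / 201000 = 0.0144 s = 14.3632 ms
Processing delay = 3.4 ms
Total one-way latency = 17.7632 ms


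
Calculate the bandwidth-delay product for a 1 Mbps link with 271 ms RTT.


BDP = bandwidth * RTT
= 1 Mbps * 271 ms
= 1 * 1e6 * 271 / 1000 bits
= 271000 bits
= 33875 bytes
= 33.0811 KB
BDP = 271000 bits (33875 bytes)


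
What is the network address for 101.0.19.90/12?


IP:   01100101.00000000.00010011.01011010
Mask: 11111111.11110000.00000000.00000000
AND operation:
Net:  01100101.00000000.00000000.00000000
Network: 101.0.0.0/12


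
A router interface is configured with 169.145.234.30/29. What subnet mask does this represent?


/29 means 29 network bits, 3 host bits
Binary: 11111111111111111111111111111000
Mask: 255.255.255.248


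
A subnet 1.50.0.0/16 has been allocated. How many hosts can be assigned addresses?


Host bits = 32 - 16 = 16
Total addresses = 2^16 = 65536
Usable = total - 2 (network and broadcast)
Usable hosts: 65534


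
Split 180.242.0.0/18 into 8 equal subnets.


New prefix = 18 + 3 = 21
Each subnet has 2048 addresses
  180.242.0.0/21
  180.242.8.0/21
  180.242.16.0/21
  180.242.24.0/21
  180.242.32.0/21
  180.242.40.0/21
  180.242.48.0/21
  180.242.56.0/21
Subnets: 180.242.0.0/21, 180.242.8.0/21, 180.242.16.0/21, 180.242.24.0/21, 180.242.32.0/21, 180.242.40.0/21, 180.242.48.0/21, 180.242.56.0/21


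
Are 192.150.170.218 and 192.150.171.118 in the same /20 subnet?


Mask: 255.255.240.0
192.150.170.218 AND mask = 192.150.160.0
192.150.171.118 AND mask = 192.150.160.0
Yes, same subnet (192.150.160.0)


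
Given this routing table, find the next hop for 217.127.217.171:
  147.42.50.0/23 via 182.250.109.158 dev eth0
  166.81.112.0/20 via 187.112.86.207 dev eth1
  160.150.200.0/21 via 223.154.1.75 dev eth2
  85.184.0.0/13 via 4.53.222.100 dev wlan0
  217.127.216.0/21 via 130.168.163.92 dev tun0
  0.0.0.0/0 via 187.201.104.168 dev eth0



Longest prefix match for 217.127.217.171:
  /23 147.42.50.0: no
  /20 166.81.112.0: no
  /21 160.150.200.0: no
  /13 85.184.0.0: no
  /21 217.127.216.0: MATCH
  /0 0.0.0.0: MATCH
Selected: next-hop 130.168.163.92 via tun0 (matched /21)


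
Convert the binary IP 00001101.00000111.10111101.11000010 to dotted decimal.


00001101 = 13
00000111 = 7
10111101 = 189
11000010 = 194
IP: 13.7.189.194


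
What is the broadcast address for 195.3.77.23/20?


Network: 195.3.64.0/20
Host bits = 12
Set all host bits to 1:
Broadcast: 195.3.79.255


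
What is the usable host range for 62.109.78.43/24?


Network: 62.109.78.0
Broadcast: 62.109.78.255
First usable = network + 1
Last usable = broadcast - 1
Range: 62.109.78.1 to 62.109.78.254


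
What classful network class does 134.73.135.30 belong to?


First octet: 134
Binary: 10000110
10xxxxxx -> Class B (128-191)
Class B, default mask 255.255.0.0 (/16)


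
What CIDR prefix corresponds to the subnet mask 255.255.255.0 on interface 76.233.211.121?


Binary: 11111111.11111111.11111111.00000000
Count leading 1s
Prefix: /24


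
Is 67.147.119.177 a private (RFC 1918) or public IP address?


RFC 1918 private ranges:
  10.0.0.0/8 (10.0.0.0 - 10.255.255.255)
  172.16.0.0/12 (172.16.0.0 - 172.31.255.255)
  192.168.0.0/16 (192.168.0.0 - 192.168.255.255)
Public (not in any RFC 1918 range)


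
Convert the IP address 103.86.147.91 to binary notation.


103 = 01100111
86 = 01010110
147 = 10010011
91 = 01011011
Binary: 01100111.01010110.10010011.01011011


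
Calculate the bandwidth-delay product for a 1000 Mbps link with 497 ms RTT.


BDP = bandwidth * RTT
= 1000 Mbps * 497 ms
= 1000 * 1e6 * 497 / 1000 bits
= 497000000 bits
= 62125000 bytes
= 60668.9453 KB
BDP = 497000000 bits (62125000 bytes)


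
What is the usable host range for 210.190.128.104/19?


Network: 210.190.128.0
Broadcast: 210.190.159.255
First usable = network + 1
Last usable = broadcast - 1
Range: 210.190.128.1 to 210.190.159.254


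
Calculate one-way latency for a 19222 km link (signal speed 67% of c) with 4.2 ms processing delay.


Speed = 0.67 * 3e5 km/s = 201000 km/s
Propagation delay = 19222 / 201000 = 0.0956 s = 95.6318 ms
Processing delay = 4.2 ms
Total one-way latency = 99.8318 ms


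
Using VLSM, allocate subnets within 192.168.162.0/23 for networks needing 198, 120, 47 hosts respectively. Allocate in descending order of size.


198 hosts -> /24 (254 usable): 192.168.162.0/24
120 hosts -> /25 (126 usable): 192.168.163.0/25
47 hosts -> /26 (62 usable): 192.168.163.128/26
Allocation: 192.168.162.0/24 (198 hosts, 254 usable); 192.168.163.0/25 (120 hosts, 126 usable); 192.168.163.128/26 (47 hosts, 62 usable)


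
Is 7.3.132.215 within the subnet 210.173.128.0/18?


Subnet network: 210.173.128.0
Test IP AND mask: 7.3.128.0
No, 7.3.132.215 is not in 210.173.128.0/18


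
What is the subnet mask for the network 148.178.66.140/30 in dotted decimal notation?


/30 means 30 network bits, 2 host bits
Binary: 11111111111111111111111111111100
Mask: 255.255.255.252


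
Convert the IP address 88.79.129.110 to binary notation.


88 = 01011000
79 = 01001111
129 = 10000001
110 = 01101110
Binary: 01011000.01001111.10000001.01101110


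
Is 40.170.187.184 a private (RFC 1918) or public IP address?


RFC 1918 private ranges:
  10.0.0.0/8 (10.0.0.0 - 10.255.255.255)
  172.16.0.0/12 (172.16.0.0 - 172.31.255.255)
  192.168.0.0/16 (192.168.0.0 - 192.168.255.255)
Public (not in any RFC 1918 range)


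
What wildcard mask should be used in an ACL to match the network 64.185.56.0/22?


Subnet mask: 255.255.252.0
Wildcard = 255.255.255.255 - subnet mask
255 - 255 = 0
255 - 255 = 0
255 - 252 = 3
255 - 0 = 255
Wildcard: 0.0.3.255


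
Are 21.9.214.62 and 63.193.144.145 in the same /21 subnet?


Mask: 255.255.248.0
21.9.214.62 AND mask = 21.9.208.0
63.193.144.145 AND mask = 63.193.144.0
No, different subnets (21.9.208.0 vs 63.193.144.0)


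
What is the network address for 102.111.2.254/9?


IP:   01100110.01101111.00000010.11111110
Mask: 11111111.10000000.00000000.00000000
AND operation:
Net:  01100110.00000000.00000000.00000000
Network: 102.0.0.0/9


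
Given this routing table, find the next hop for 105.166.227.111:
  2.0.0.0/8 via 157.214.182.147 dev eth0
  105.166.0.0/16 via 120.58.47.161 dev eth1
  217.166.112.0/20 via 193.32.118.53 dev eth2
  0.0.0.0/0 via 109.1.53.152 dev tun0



Longest prefix match for 105.166.227.111:
  /8 2.0.0.0: no
  /16 105.166.0.0: MATCH
  /20 217.166.112.0: no
  /0 0.0.0.0: MATCH
Selected: next-hop 120.58.47.161 via eth1 (matched /16)


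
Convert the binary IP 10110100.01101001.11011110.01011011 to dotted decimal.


10110100 = 180
01101001 = 105
11011110 = 222
01011011 = 91
IP: 180.105.222.91


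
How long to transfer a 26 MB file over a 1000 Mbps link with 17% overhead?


Effective throughput = 1000 * (1 - 17/100) = 830 Mbps
File size in Mb = 26 * 8 = 208 Mb
Time = 208 / 830
Time = 0.2506 seconds


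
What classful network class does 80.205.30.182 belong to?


First octet: 80
Binary: 01010000
0xxxxxxx -> Class A (1-126)
Class A, default mask 255.0.0.0 (/8)


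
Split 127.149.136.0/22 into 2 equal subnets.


New prefix = 22 + 1 = 23
Each subnet has 512 addresses
  127.149.136.0/23
  127.149.138.0/23
Subnets: 127.149.136.0/23, 127.149.138.0/23


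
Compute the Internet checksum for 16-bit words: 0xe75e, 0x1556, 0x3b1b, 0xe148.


Sum all words (with carry folding):
+ 0xe75e = 0xe75e
+ 0x1556 = 0xfcb4
+ 0x3b1b = 0x37d0
+ 0xe148 = 0x1919
One's complement: ~0x1919
Checksum = 0xe6e6


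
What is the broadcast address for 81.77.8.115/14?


Network: 81.76.0.0/14
Host bits = 18
Set all host bits to 1:
Broadcast: 81.79.255.255


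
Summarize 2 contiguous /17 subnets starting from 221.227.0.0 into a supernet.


Original prefix: /17
Number of subnets: 2 = 2^1
New prefix = 17 - 1 = 16
Supernet: 221.227.0.0/16


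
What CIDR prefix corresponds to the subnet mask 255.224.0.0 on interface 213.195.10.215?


Binary: 11111111.11100000.00000000.00000000
Count leading 1s
Prefix: /11


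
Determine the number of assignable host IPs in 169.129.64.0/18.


Host bits = 32 - 18 = 14
Total addresses = 2^14 = 16384
Usable = total - 2 (network and broadcast)
Usable hosts: 16382


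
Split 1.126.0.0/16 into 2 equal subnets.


New prefix = 16 + 1 = 17
Each subnet has 32768 addresses
  1.126.0.0/17
  1.126.128.0/17
Subnets: 1.126.0.0/17, 1.126.128.0/17


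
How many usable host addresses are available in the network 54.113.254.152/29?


Host bits = 32 - 29 = 3
Total addresses = 2^3 = 8
Usable = total - 2 (network and broadcast)
Usable hosts: 6


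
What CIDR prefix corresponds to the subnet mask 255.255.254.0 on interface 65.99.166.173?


Binary: 11111111.11111111.11111110.00000000
Count leading 1s
Prefix: /23


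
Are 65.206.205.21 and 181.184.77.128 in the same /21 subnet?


Mask: 255.255.248.0
65.206.205.21 AND mask = 65.206.200.0
181.184.77.128 AND mask = 181.184.72.0
No, different subnets (65.206.200.0 vs 181.184.72.0)


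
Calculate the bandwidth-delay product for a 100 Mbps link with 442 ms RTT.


BDP = bandwidth * RTT
= 100 Mbps * 442 ms
= 100 * 1e6 * 442 / 1000 bits
= 44200000 bits
= 5525000 bytes
= 5395.5078 KB
BDP = 44200000 bits (5525000 bytes)


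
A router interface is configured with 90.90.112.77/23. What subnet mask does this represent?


/23 means 23 network bits, 9 host bits
Binary: 11111111111111111111111000000000
Mask: 255.255.254.0


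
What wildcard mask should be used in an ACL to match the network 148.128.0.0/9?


Subnet mask: 255.128.0.0
Wildcard = 255.255.255.255 - subnet mask
255 - 255 = 0
255 - 128 = 127
255 - 0 = 255
255 - 0 = 255
Wildcard: 0.127.255.255


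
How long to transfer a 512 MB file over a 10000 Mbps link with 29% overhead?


Effective throughput = 10000 * (1 - 29/100) = 7100 Mbps
File size in Mb = 512 * 8 = 4096 Mb
Time = 4096 / 7100
Time = 0.5769 seconds


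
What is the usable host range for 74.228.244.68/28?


Network: 74.228.244.64
Broadcast: 74.228.244.79
First usable = network + 1
Last usable = broadcast - 1
Range: 74.228.244.65 to 74.228.244.78


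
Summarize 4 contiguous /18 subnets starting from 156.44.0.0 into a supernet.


Original prefix: /18
Number of subnets: 4 = 2^2
New prefix = 18 - 2 = 16
Supernet: 156.44.0.0/16


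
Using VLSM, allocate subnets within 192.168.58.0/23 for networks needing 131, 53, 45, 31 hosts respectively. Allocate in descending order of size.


131 hosts -> /24 (254 usable): 192.168.58.0/24
53 hosts -> /26 (62 usable): 192.168.59.0/26
45 hosts -> /26 (62 usable): 192.168.59.64/26
31 hosts -> /26 (62 usable): 192.168.59.128/26
Allocation: 192.168.58.0/24 (131 hosts, 254 usable); 192.168.59.0/26 (53 hosts, 62 usable); 192.168.59.64/26 (45 hosts, 62 usable); 192.168.59.128/26 (31 hosts, 62 usable)


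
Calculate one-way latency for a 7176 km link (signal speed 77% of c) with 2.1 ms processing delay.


Speed = 0.77 * 3e5 km/s = 231000 km/s
Propagation delay = 7176 / 231000 = 0.0311 s = 31.0649 ms
Processing delay = 2.1 ms
Total one-way latency = 33.1649 ms


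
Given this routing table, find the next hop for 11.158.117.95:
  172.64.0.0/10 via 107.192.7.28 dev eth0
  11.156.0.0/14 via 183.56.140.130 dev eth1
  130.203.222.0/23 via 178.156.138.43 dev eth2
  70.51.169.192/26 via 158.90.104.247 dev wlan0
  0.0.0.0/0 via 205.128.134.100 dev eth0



Longest prefix match for 11.158.117.95:
  /10 172.64.0.0: no
  /14 11.156.0.0: MATCH
  /23 130.203.222.0: no
  /26 70.51.169.192: no
  /0 0.0.0.0: MATCH
Selected: next-hop 183.56.140.130 via eth1 (matched /14)


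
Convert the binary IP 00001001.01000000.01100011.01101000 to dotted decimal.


00001001 = 9
01000000 = 64
01100011 = 99
01101000 = 104
IP: 9.64.99.104


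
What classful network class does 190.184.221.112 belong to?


First octet: 190
Binary: 10111110
10xxxxxx -> Class B (128-191)
Class B, default mask 255.255.0.0 (/16)


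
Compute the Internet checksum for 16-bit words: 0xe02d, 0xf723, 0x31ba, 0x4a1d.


Sum all words (with carry folding):
+ 0xe02d = 0xe02d
+ 0xf723 = 0xd751
+ 0x31ba = 0x090c
+ 0x4a1d = 0x5329
One's complement: ~0x5329
Checksum = 0xacd6


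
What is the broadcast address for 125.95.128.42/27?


Network: 125.95.128.32/27
Host bits = 5
Set all host bits to 1:
Broadcast: 125.95.128.63


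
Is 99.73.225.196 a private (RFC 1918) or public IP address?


RFC 1918 private ranges:
  10.0.0.0/8 (10.0.0.0 - 10.255.255.255)
  172.16.0.0/12 (172.16.0.0 - 172.31.255.255)
  192.168.0.0/16 (192.168.0.0 - 192.168.255.255)
Public (not in any RFC 1918 range)


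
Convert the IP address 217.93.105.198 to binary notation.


217 = 11011001
93 = 01011101
105 = 01101001
198 = 11000110
Binary: 11011001.01011101.01101001.11000110


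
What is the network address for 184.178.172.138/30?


IP:   10111000.10110010.10101100.10001010
Mask: 11111111.11111111.11111111.11111100
AND operation:
Net:  10111000.10110010.10101100.10001000
Network: 184.178.172.136/30


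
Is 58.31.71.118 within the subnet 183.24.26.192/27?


Subnet network: 183.24.26.192
Test IP AND mask: 58.31.71.96
No, 58.31.71.118 is not in 183.24.26.192/27


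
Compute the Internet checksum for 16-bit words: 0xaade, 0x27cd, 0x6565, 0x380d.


Sum all words (with carry folding):
+ 0xaade = 0xaade
+ 0x27cd = 0xd2ab
+ 0x6565 = 0x3811
+ 0x380d = 0x701e
One's complement: ~0x701e
Checksum = 0x8fe1


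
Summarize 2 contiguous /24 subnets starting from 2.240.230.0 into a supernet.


Original prefix: /24
Number of subnets: 2 = 2^1
New prefix = 24 - 1 = 23
Supernet: 2.240.230.0/23


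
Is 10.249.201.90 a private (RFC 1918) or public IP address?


RFC 1918 private ranges:
  10.0.0.0/8 (10.0.0.0 - 10.255.255.255)
  172.16.0.0/12 (172.16.0.0 - 172.31.255.255)
  192.168.0.0/16 (192.168.0.0 - 192.168.255.255)
Private (in 10.0.0.0/8)


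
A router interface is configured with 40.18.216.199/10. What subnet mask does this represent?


/10 means 10 network bits, 22 host bits
Binary: 11111111110000000000000000000000
Mask: 255.192.0.0


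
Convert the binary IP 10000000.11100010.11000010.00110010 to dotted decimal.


10000000 = 128
11100010 = 226
11000010 = 194
00110010 = 50
IP: 128.226.194.50


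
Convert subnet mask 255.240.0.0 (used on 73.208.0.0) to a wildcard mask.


Subnet mask: 255.240.0.0
Wildcard = 255.255.255.255 - subnet mask
255 - 255 = 0
255 - 240 = 15
255 - 0 = 255
255 - 0 = 255
Wildcard: 0.15.255.255


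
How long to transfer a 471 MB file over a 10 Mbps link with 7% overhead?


Effective throughput = 10 * (1 - 7/100) = 9.3 Mbps
File size in Mb = 471 * 8 = 3768 Mb
Time = 3768 / 9.3
Time = 405.1613 seconds


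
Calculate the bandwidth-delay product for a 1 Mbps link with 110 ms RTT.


BDP = bandwidth * RTT
= 1 Mbps * 110 ms
= 1 * 1e6 * 110 / 1000 bits
= 110000 bits
= 13750 bytes
= 13.4277 KB
BDP = 110000 bits (13750 bytes)


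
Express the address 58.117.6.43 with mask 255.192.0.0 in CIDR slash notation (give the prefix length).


Binary: 11111111.11000000.00000000.00000000
Count leading 1s
Prefix: /10


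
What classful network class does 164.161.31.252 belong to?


First octet: 164
Binary: 10100100
10xxxxxx -> Class B (128-191)
Class B, default mask 255.255.0.0 (/16)


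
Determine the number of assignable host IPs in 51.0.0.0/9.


Host bits = 32 - 9 = 23
Total addresses = 2^23 = 8388608
Usable = total - 2 (network and broadcast)
Usable hosts: 8388606


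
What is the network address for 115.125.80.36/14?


IP:   01110011.01111101.01010000.00100100
Mask: 11111111.11111100.00000000.00000000
AND operation:
Net:  01110011.01111100.00000000.00000000
Network: 115.124.0.0/14


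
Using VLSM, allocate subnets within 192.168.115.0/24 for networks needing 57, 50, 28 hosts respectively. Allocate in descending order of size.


57 hosts -> /26 (62 usable): 192.168.115.0/26
50 hosts -> /26 (62 usable): 192.168.115.64/26
28 hosts -> /27 (30 usable): 192.168.115.128/27
Allocation: 192.168.115.0/26 (57 hosts, 62 usable); 192.168.115.64/26 (50 hosts, 62 usable); 192.168.115.128/27 (28 hosts, 30 usable)


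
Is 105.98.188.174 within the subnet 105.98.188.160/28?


Subnet network: 105.98.188.160
Test IP AND mask: 105.98.188.160
Yes, 105.98.188.174 is in 105.98.188.160/28


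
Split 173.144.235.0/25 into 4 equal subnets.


New prefix = 25 + 2 = 27
Each subnet has 32 addresses
  173.144.235.0/27
  173.144.235.32/27
  173.144.235.64/27
  173.144.235.96/27
Subnets: 173.144.235.0/27, 173.144.235.32/27, 173.144.235.64/27, 173.144.235.96/27


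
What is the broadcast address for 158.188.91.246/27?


Network: 158.188.91.224/27
Host bits = 5
Set all host bits to 1:
Broadcast: 158.188.91.255


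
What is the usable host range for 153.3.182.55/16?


Network: 153.3.0.0
Broadcast: 153.3.255.255
First usable = network + 1
Last usable = broadcast - 1
Range: 153.3.0.1 to 153.3.255.254


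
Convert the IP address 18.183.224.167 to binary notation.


18 = 00010010
183 = 10110111
224 = 11100000
167 = 10100111
Binary: 00010010.10110111.11100000.10100111


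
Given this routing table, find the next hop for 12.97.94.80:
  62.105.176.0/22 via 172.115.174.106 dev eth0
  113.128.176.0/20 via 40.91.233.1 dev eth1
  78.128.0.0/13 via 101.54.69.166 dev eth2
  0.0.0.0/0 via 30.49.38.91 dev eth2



Longest prefix match for 12.97.94.80:
  /22 62.105.176.0: no
  /20 113.128.176.0: no
  /13 78.128.0.0: no
  /0 0.0.0.0: MATCH
Selected: next-hop 30.49.38.91 via eth2 (matched /0)


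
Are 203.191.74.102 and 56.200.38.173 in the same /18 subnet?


Mask: 255.255.192.0
203.191.74.102 AND mask = 203.191.64.0
56.200.38.173 AND mask = 56.200.0.0
No, different subnets (203.191.64.0 vs 56.200.0.0)


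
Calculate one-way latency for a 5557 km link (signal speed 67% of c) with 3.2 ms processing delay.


Speed = 0.67 * 3e5 km/s = 201000 km/s
Propagation delay = 5557 / 201000 = 0.0276 s = 27.6468 ms
Processing delay = 3.2 ms
Total one-way latency = 30.8468 ms


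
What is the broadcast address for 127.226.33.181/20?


Network: 127.226.32.0/20
Host bits = 12
Set all host bits to 1:
Broadcast: 127.226.47.255


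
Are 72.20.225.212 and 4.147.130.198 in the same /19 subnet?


Mask: 255.255.224.0
72.20.225.212 AND mask = 72.20.224.0
4.147.130.198 AND mask = 4.147.128.0
No, different subnets (72.20.224.0 vs 4.147.128.0)


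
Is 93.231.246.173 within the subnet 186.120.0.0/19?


Subnet network: 186.120.0.0
Test IP AND mask: 93.231.224.0
No, 93.231.246.173 is not in 186.120.0.0/19


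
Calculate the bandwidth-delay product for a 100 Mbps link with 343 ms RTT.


BDP = bandwidth * RTT
= 100 Mbps * 343 ms
= 100 * 1e6 * 343 / 1000 bits
= 34300000 bits
= 4287500 bytes
= 4187.0117 KB
BDP = 34300000 bits (4287500 bytes)


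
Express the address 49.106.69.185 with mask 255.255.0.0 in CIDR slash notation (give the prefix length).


Binary: 11111111.11111111.00000000.00000000
Count leading 1s
Prefix: /16


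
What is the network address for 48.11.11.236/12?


IP:   00110000.00001011.00001011.11101100
Mask: 11111111.11110000.00000000.00000000
AND operation:
Net:  00110000.00000000.00000000.00000000
Network: 48.0.0.0/12


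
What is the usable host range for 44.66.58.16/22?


Network: 44.66.56.0
Broadcast: 44.66.59.255
First usable = network + 1
Last usable = broadcast - 1
Range: 44.66.56.1 to 44.66.59.254


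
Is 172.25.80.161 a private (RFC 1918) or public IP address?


RFC 1918 private ranges:
  10.0.0.0/8 (10.0.0.0 - 10.255.255.255)
  172.16.0.0/12 (172.16.0.0 - 172.31.255.255)
  192.168.0.0/16 (192.168.0.0 - 192.168.255.255)
Private (in 172.16.0.0/12)


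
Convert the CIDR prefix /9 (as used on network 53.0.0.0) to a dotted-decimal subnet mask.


/9 means 9 network bits, 23 host bits
Binary: 11111111100000000000000000000000
Mask: 255.128.0.0


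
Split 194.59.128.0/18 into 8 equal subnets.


New prefix = 18 + 3 = 21
Each subnet has 2048 addresses
  194.59.128.0/21
  194.59.136.0/21
  194.59.144.0/21
  194.59.152.0/21
  194.59.160.0/21
  194.59.168.0/21
  194.59.176.0/21
  194.59.184.0/21
Subnets: 194.59.128.0/21, 194.59.136.0/21, 194.59.144.0/21, 194.59.152.0/21, 194.59.160.0/21, 194.59.168.0/21, 194.59.176.0/21, 194.59.184.0/21


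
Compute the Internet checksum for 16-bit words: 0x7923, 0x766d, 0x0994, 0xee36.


Sum all words (with carry folding):
+ 0x7923 = 0x7923
+ 0x766d = 0xef90
+ 0x0994 = 0xf924
+ 0xee36 = 0xe75b
One's complement: ~0xe75b
Checksum = 0x18a4
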